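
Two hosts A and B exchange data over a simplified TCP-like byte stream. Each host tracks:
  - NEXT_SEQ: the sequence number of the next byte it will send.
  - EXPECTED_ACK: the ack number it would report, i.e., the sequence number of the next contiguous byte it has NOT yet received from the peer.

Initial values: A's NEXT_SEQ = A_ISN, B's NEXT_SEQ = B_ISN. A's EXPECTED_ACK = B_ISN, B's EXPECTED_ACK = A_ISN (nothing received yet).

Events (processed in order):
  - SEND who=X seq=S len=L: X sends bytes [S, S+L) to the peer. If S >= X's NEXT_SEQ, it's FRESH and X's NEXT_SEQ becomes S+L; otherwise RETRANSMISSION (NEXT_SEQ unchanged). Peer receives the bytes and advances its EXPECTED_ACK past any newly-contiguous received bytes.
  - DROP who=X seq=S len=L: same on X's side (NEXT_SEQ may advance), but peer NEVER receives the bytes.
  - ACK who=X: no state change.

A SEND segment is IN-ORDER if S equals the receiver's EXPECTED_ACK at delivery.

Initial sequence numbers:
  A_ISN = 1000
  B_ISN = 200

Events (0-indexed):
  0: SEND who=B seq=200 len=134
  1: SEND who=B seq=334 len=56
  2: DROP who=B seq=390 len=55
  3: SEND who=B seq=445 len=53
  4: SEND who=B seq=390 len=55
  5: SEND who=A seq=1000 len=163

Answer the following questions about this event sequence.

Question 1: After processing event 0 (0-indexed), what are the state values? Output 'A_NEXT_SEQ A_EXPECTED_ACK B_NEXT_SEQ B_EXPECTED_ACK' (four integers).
After event 0: A_seq=1000 A_ack=334 B_seq=334 B_ack=1000

1000 334 334 1000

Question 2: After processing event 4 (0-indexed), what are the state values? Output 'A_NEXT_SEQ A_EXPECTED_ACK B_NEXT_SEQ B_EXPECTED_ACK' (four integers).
After event 0: A_seq=1000 A_ack=334 B_seq=334 B_ack=1000
After event 1: A_seq=1000 A_ack=390 B_seq=390 B_ack=1000
After event 2: A_seq=1000 A_ack=390 B_seq=445 B_ack=1000
After event 3: A_seq=1000 A_ack=390 B_seq=498 B_ack=1000
After event 4: A_seq=1000 A_ack=498 B_seq=498 B_ack=1000

1000 498 498 1000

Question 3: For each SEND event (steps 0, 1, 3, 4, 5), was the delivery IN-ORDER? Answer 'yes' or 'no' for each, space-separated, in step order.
Answer: yes yes no yes yes

Derivation:
Step 0: SEND seq=200 -> in-order
Step 1: SEND seq=334 -> in-order
Step 3: SEND seq=445 -> out-of-order
Step 4: SEND seq=390 -> in-order
Step 5: SEND seq=1000 -> in-order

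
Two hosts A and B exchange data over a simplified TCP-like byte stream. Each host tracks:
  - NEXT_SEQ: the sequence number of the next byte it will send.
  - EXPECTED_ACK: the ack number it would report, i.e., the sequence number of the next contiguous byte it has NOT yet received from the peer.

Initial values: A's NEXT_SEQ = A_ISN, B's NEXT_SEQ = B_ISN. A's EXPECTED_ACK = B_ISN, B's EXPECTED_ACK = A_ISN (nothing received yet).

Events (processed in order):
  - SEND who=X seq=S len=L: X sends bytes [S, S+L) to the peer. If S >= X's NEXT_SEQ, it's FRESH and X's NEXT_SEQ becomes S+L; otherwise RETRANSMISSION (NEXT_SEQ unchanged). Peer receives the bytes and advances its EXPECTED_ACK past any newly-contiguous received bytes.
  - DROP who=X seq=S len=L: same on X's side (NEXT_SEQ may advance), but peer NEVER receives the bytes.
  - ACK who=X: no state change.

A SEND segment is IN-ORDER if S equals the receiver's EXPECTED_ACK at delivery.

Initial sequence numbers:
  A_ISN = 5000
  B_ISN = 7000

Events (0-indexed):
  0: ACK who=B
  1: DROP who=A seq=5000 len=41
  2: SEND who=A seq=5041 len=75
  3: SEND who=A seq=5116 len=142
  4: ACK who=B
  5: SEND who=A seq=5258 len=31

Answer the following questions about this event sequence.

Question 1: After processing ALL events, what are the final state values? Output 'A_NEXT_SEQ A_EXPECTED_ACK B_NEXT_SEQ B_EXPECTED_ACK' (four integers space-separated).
Answer: 5289 7000 7000 5000

Derivation:
After event 0: A_seq=5000 A_ack=7000 B_seq=7000 B_ack=5000
After event 1: A_seq=5041 A_ack=7000 B_seq=7000 B_ack=5000
After event 2: A_seq=5116 A_ack=7000 B_seq=7000 B_ack=5000
After event 3: A_seq=5258 A_ack=7000 B_seq=7000 B_ack=5000
After event 4: A_seq=5258 A_ack=7000 B_seq=7000 B_ack=5000
After event 5: A_seq=5289 A_ack=7000 B_seq=7000 B_ack=5000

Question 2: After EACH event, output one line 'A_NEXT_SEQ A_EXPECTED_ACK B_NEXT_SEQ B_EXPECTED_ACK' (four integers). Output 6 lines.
5000 7000 7000 5000
5041 7000 7000 5000
5116 7000 7000 5000
5258 7000 7000 5000
5258 7000 7000 5000
5289 7000 7000 5000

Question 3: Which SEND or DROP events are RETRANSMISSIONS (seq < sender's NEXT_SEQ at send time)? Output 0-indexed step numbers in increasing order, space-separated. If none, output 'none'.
Answer: none

Derivation:
Step 1: DROP seq=5000 -> fresh
Step 2: SEND seq=5041 -> fresh
Step 3: SEND seq=5116 -> fresh
Step 5: SEND seq=5258 -> fresh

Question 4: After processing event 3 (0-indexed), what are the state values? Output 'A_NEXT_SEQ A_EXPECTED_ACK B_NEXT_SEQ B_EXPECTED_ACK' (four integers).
After event 0: A_seq=5000 A_ack=7000 B_seq=7000 B_ack=5000
After event 1: A_seq=5041 A_ack=7000 B_seq=7000 B_ack=5000
After event 2: A_seq=5116 A_ack=7000 B_seq=7000 B_ack=5000
After event 3: A_seq=5258 A_ack=7000 B_seq=7000 B_ack=5000

5258 7000 7000 5000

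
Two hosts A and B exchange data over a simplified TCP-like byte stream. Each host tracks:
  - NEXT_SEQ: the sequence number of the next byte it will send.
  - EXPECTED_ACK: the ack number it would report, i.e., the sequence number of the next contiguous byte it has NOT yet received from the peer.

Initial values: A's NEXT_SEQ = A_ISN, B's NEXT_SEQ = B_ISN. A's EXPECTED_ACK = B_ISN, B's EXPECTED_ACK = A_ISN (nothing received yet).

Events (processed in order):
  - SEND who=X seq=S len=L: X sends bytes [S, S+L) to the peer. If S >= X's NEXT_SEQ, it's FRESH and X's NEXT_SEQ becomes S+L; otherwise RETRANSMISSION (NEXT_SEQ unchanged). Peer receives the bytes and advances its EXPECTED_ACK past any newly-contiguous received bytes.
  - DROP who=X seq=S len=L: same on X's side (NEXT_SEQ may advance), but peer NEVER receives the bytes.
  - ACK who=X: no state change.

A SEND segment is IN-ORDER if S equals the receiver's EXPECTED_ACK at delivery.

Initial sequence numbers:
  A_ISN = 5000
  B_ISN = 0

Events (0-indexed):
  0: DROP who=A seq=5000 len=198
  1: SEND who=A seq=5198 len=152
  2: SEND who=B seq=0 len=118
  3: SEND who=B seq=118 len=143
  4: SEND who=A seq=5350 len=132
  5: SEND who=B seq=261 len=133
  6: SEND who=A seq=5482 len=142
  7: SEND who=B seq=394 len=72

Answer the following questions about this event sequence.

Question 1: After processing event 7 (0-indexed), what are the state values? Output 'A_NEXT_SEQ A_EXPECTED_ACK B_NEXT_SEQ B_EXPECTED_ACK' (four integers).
After event 0: A_seq=5198 A_ack=0 B_seq=0 B_ack=5000
After event 1: A_seq=5350 A_ack=0 B_seq=0 B_ack=5000
After event 2: A_seq=5350 A_ack=118 B_seq=118 B_ack=5000
After event 3: A_seq=5350 A_ack=261 B_seq=261 B_ack=5000
After event 4: A_seq=5482 A_ack=261 B_seq=261 B_ack=5000
After event 5: A_seq=5482 A_ack=394 B_seq=394 B_ack=5000
After event 6: A_seq=5624 A_ack=394 B_seq=394 B_ack=5000
After event 7: A_seq=5624 A_ack=466 B_seq=466 B_ack=5000

5624 466 466 5000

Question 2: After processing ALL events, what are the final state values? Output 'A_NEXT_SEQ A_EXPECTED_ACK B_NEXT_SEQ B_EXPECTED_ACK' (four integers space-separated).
Answer: 5624 466 466 5000

Derivation:
After event 0: A_seq=5198 A_ack=0 B_seq=0 B_ack=5000
After event 1: A_seq=5350 A_ack=0 B_seq=0 B_ack=5000
After event 2: A_seq=5350 A_ack=118 B_seq=118 B_ack=5000
After event 3: A_seq=5350 A_ack=261 B_seq=261 B_ack=5000
After event 4: A_seq=5482 A_ack=261 B_seq=261 B_ack=5000
After event 5: A_seq=5482 A_ack=394 B_seq=394 B_ack=5000
After event 6: A_seq=5624 A_ack=394 B_seq=394 B_ack=5000
After event 7: A_seq=5624 A_ack=466 B_seq=466 B_ack=5000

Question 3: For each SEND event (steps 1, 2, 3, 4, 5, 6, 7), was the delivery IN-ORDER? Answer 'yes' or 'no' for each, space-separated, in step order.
Step 1: SEND seq=5198 -> out-of-order
Step 2: SEND seq=0 -> in-order
Step 3: SEND seq=118 -> in-order
Step 4: SEND seq=5350 -> out-of-order
Step 5: SEND seq=261 -> in-order
Step 6: SEND seq=5482 -> out-of-order
Step 7: SEND seq=394 -> in-order

Answer: no yes yes no yes no yes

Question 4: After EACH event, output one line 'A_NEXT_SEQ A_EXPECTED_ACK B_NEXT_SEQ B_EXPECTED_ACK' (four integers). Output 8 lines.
5198 0 0 5000
5350 0 0 5000
5350 118 118 5000
5350 261 261 5000
5482 261 261 5000
5482 394 394 5000
5624 394 394 5000
5624 466 466 5000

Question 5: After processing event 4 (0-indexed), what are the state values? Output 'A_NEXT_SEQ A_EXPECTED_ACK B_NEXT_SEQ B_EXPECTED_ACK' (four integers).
After event 0: A_seq=5198 A_ack=0 B_seq=0 B_ack=5000
After event 1: A_seq=5350 A_ack=0 B_seq=0 B_ack=5000
After event 2: A_seq=5350 A_ack=118 B_seq=118 B_ack=5000
After event 3: A_seq=5350 A_ack=261 B_seq=261 B_ack=5000
After event 4: A_seq=5482 A_ack=261 B_seq=261 B_ack=5000

5482 261 261 5000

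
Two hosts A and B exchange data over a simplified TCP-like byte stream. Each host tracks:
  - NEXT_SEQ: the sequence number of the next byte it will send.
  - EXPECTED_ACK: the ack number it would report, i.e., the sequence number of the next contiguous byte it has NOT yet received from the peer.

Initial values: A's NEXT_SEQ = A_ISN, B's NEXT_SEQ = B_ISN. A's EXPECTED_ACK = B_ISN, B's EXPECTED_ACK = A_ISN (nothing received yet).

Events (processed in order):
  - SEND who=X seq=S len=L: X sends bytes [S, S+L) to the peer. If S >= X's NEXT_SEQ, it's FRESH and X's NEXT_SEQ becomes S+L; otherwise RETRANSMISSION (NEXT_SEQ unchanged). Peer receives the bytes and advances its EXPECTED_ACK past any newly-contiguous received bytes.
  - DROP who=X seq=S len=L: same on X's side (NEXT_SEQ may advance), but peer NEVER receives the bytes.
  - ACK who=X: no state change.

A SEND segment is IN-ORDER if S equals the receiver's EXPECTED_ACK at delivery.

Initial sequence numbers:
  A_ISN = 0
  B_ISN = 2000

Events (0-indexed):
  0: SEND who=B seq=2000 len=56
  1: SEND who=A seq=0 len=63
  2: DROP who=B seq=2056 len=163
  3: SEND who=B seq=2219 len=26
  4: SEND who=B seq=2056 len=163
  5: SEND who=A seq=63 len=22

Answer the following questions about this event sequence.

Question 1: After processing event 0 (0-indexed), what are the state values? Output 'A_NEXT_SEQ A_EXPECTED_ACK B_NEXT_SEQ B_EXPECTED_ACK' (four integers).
After event 0: A_seq=0 A_ack=2056 B_seq=2056 B_ack=0

0 2056 2056 0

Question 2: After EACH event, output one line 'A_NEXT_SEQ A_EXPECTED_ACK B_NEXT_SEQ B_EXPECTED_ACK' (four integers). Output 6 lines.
0 2056 2056 0
63 2056 2056 63
63 2056 2219 63
63 2056 2245 63
63 2245 2245 63
85 2245 2245 85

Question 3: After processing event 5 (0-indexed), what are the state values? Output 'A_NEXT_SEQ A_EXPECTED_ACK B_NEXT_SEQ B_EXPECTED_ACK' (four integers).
After event 0: A_seq=0 A_ack=2056 B_seq=2056 B_ack=0
After event 1: A_seq=63 A_ack=2056 B_seq=2056 B_ack=63
After event 2: A_seq=63 A_ack=2056 B_seq=2219 B_ack=63
After event 3: A_seq=63 A_ack=2056 B_seq=2245 B_ack=63
After event 4: A_seq=63 A_ack=2245 B_seq=2245 B_ack=63
After event 5: A_seq=85 A_ack=2245 B_seq=2245 B_ack=85

85 2245 2245 85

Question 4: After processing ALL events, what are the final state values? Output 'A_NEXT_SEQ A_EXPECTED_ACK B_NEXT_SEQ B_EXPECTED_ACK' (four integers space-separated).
After event 0: A_seq=0 A_ack=2056 B_seq=2056 B_ack=0
After event 1: A_seq=63 A_ack=2056 B_seq=2056 B_ack=63
After event 2: A_seq=63 A_ack=2056 B_seq=2219 B_ack=63
After event 3: A_seq=63 A_ack=2056 B_seq=2245 B_ack=63
After event 4: A_seq=63 A_ack=2245 B_seq=2245 B_ack=63
After event 5: A_seq=85 A_ack=2245 B_seq=2245 B_ack=85

Answer: 85 2245 2245 85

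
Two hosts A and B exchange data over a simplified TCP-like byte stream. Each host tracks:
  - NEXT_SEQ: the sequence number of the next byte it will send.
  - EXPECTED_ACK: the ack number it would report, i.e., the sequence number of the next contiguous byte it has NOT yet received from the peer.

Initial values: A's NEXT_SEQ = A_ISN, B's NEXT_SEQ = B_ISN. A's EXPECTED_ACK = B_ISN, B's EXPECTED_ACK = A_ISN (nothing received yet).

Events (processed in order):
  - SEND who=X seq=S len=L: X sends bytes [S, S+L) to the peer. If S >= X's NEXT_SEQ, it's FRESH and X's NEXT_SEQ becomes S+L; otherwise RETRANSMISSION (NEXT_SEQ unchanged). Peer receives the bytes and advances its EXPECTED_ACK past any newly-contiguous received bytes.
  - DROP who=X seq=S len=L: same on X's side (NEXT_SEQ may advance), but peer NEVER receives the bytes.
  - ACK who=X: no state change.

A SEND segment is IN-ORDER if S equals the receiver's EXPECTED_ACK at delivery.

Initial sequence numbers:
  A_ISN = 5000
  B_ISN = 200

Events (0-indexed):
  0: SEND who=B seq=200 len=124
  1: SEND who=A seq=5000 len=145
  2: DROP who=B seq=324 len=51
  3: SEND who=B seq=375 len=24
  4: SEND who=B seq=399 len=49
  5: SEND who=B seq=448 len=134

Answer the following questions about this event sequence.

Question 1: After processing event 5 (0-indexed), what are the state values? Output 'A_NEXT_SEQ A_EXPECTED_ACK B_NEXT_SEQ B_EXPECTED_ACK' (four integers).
After event 0: A_seq=5000 A_ack=324 B_seq=324 B_ack=5000
After event 1: A_seq=5145 A_ack=324 B_seq=324 B_ack=5145
After event 2: A_seq=5145 A_ack=324 B_seq=375 B_ack=5145
After event 3: A_seq=5145 A_ack=324 B_seq=399 B_ack=5145
After event 4: A_seq=5145 A_ack=324 B_seq=448 B_ack=5145
After event 5: A_seq=5145 A_ack=324 B_seq=582 B_ack=5145

5145 324 582 5145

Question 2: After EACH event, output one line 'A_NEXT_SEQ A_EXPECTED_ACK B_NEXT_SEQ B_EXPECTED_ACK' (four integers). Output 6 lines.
5000 324 324 5000
5145 324 324 5145
5145 324 375 5145
5145 324 399 5145
5145 324 448 5145
5145 324 582 5145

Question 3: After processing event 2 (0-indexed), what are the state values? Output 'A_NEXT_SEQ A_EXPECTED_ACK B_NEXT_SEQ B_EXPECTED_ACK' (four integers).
After event 0: A_seq=5000 A_ack=324 B_seq=324 B_ack=5000
After event 1: A_seq=5145 A_ack=324 B_seq=324 B_ack=5145
After event 2: A_seq=5145 A_ack=324 B_seq=375 B_ack=5145

5145 324 375 5145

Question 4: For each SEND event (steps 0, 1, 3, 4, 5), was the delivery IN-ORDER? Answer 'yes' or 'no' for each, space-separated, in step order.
Step 0: SEND seq=200 -> in-order
Step 1: SEND seq=5000 -> in-order
Step 3: SEND seq=375 -> out-of-order
Step 4: SEND seq=399 -> out-of-order
Step 5: SEND seq=448 -> out-of-order

Answer: yes yes no no no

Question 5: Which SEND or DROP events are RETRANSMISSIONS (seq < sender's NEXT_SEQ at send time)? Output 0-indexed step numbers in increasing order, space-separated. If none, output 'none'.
Step 0: SEND seq=200 -> fresh
Step 1: SEND seq=5000 -> fresh
Step 2: DROP seq=324 -> fresh
Step 3: SEND seq=375 -> fresh
Step 4: SEND seq=399 -> fresh
Step 5: SEND seq=448 -> fresh

Answer: none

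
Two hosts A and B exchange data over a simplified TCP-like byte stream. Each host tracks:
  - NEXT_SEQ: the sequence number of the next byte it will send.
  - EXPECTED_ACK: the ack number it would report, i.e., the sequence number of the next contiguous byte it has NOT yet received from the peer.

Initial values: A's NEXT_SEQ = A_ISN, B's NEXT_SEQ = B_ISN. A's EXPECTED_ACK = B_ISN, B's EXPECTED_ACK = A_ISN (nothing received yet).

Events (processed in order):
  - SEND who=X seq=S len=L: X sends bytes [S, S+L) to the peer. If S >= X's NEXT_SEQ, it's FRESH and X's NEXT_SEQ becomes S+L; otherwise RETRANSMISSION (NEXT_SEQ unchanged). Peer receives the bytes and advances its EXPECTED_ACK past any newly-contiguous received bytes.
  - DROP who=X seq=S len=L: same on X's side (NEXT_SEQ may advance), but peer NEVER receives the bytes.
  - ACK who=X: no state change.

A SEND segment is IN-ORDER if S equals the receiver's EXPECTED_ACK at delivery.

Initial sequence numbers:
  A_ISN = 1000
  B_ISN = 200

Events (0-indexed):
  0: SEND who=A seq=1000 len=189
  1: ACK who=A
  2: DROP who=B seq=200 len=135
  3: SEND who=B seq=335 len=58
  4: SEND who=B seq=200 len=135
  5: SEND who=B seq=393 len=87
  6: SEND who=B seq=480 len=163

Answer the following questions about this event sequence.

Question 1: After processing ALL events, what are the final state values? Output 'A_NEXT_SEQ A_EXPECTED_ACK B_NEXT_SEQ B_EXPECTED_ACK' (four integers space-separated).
Answer: 1189 643 643 1189

Derivation:
After event 0: A_seq=1189 A_ack=200 B_seq=200 B_ack=1189
After event 1: A_seq=1189 A_ack=200 B_seq=200 B_ack=1189
After event 2: A_seq=1189 A_ack=200 B_seq=335 B_ack=1189
After event 3: A_seq=1189 A_ack=200 B_seq=393 B_ack=1189
After event 4: A_seq=1189 A_ack=393 B_seq=393 B_ack=1189
After event 5: A_seq=1189 A_ack=480 B_seq=480 B_ack=1189
After event 6: A_seq=1189 A_ack=643 B_seq=643 B_ack=1189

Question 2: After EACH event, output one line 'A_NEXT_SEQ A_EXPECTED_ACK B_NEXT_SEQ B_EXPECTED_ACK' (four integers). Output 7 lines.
1189 200 200 1189
1189 200 200 1189
1189 200 335 1189
1189 200 393 1189
1189 393 393 1189
1189 480 480 1189
1189 643 643 1189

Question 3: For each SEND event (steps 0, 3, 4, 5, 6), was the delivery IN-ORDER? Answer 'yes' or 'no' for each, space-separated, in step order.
Step 0: SEND seq=1000 -> in-order
Step 3: SEND seq=335 -> out-of-order
Step 4: SEND seq=200 -> in-order
Step 5: SEND seq=393 -> in-order
Step 6: SEND seq=480 -> in-order

Answer: yes no yes yes yes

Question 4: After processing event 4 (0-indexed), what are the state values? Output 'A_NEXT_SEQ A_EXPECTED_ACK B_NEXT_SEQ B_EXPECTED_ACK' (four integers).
After event 0: A_seq=1189 A_ack=200 B_seq=200 B_ack=1189
After event 1: A_seq=1189 A_ack=200 B_seq=200 B_ack=1189
After event 2: A_seq=1189 A_ack=200 B_seq=335 B_ack=1189
After event 3: A_seq=1189 A_ack=200 B_seq=393 B_ack=1189
After event 4: A_seq=1189 A_ack=393 B_seq=393 B_ack=1189

1189 393 393 1189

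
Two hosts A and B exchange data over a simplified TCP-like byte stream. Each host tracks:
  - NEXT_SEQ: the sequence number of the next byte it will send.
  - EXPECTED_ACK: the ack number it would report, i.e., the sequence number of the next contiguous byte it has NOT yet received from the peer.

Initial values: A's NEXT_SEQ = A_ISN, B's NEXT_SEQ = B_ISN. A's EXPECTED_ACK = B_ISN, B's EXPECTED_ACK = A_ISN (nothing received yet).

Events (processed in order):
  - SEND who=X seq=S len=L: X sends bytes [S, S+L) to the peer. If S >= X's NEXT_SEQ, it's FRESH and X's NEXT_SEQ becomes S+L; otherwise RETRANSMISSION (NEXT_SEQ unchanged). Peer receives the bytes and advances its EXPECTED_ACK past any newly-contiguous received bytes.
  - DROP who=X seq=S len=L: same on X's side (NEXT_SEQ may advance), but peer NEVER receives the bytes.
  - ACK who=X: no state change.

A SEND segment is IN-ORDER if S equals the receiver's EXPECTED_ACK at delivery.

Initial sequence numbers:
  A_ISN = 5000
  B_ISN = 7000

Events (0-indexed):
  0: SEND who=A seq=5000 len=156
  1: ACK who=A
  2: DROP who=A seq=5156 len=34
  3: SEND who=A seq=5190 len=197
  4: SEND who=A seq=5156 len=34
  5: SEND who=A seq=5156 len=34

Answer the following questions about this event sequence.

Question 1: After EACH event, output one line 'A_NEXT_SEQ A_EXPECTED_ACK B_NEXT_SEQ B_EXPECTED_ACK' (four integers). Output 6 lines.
5156 7000 7000 5156
5156 7000 7000 5156
5190 7000 7000 5156
5387 7000 7000 5156
5387 7000 7000 5387
5387 7000 7000 5387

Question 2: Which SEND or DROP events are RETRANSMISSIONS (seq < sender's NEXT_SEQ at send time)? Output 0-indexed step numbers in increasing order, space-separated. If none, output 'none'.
Answer: 4 5

Derivation:
Step 0: SEND seq=5000 -> fresh
Step 2: DROP seq=5156 -> fresh
Step 3: SEND seq=5190 -> fresh
Step 4: SEND seq=5156 -> retransmit
Step 5: SEND seq=5156 -> retransmit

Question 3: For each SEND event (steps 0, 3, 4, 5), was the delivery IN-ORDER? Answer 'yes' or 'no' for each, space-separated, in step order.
Step 0: SEND seq=5000 -> in-order
Step 3: SEND seq=5190 -> out-of-order
Step 4: SEND seq=5156 -> in-order
Step 5: SEND seq=5156 -> out-of-order

Answer: yes no yes no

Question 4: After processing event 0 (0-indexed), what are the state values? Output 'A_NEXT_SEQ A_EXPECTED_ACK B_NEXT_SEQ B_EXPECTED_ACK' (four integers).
After event 0: A_seq=5156 A_ack=7000 B_seq=7000 B_ack=5156

5156 7000 7000 5156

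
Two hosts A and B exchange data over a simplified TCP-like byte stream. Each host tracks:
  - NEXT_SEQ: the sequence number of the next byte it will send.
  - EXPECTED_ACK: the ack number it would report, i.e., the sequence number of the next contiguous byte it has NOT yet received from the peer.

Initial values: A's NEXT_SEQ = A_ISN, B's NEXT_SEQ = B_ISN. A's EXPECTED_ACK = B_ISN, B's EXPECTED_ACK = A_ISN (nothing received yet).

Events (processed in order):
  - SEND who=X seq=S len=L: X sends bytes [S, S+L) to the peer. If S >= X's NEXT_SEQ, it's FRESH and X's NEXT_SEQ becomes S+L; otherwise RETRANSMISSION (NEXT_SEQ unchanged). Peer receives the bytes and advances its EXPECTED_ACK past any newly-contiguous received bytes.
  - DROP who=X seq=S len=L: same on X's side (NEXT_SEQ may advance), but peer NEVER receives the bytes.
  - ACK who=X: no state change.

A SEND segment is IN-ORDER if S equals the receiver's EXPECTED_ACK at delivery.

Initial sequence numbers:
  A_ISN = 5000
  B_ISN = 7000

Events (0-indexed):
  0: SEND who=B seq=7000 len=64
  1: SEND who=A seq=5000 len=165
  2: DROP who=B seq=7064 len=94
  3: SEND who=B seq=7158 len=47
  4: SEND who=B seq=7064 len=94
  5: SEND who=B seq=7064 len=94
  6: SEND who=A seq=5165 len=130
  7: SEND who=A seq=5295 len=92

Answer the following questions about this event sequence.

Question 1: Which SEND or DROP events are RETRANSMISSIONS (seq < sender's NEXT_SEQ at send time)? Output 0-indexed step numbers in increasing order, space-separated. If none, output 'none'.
Step 0: SEND seq=7000 -> fresh
Step 1: SEND seq=5000 -> fresh
Step 2: DROP seq=7064 -> fresh
Step 3: SEND seq=7158 -> fresh
Step 4: SEND seq=7064 -> retransmit
Step 5: SEND seq=7064 -> retransmit
Step 6: SEND seq=5165 -> fresh
Step 7: SEND seq=5295 -> fresh

Answer: 4 5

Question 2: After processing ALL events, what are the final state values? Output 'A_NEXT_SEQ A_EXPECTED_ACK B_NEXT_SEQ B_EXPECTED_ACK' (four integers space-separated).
Answer: 5387 7205 7205 5387

Derivation:
After event 0: A_seq=5000 A_ack=7064 B_seq=7064 B_ack=5000
After event 1: A_seq=5165 A_ack=7064 B_seq=7064 B_ack=5165
After event 2: A_seq=5165 A_ack=7064 B_seq=7158 B_ack=5165
After event 3: A_seq=5165 A_ack=7064 B_seq=7205 B_ack=5165
After event 4: A_seq=5165 A_ack=7205 B_seq=7205 B_ack=5165
After event 5: A_seq=5165 A_ack=7205 B_seq=7205 B_ack=5165
After event 6: A_seq=5295 A_ack=7205 B_seq=7205 B_ack=5295
After event 7: A_seq=5387 A_ack=7205 B_seq=7205 B_ack=5387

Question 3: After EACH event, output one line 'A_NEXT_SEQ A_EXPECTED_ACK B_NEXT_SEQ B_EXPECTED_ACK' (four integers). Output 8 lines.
5000 7064 7064 5000
5165 7064 7064 5165
5165 7064 7158 5165
5165 7064 7205 5165
5165 7205 7205 5165
5165 7205 7205 5165
5295 7205 7205 5295
5387 7205 7205 5387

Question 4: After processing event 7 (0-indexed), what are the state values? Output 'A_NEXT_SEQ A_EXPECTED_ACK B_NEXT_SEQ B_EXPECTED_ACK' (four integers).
After event 0: A_seq=5000 A_ack=7064 B_seq=7064 B_ack=5000
After event 1: A_seq=5165 A_ack=7064 B_seq=7064 B_ack=5165
After event 2: A_seq=5165 A_ack=7064 B_seq=7158 B_ack=5165
After event 3: A_seq=5165 A_ack=7064 B_seq=7205 B_ack=5165
After event 4: A_seq=5165 A_ack=7205 B_seq=7205 B_ack=5165
After event 5: A_seq=5165 A_ack=7205 B_seq=7205 B_ack=5165
After event 6: A_seq=5295 A_ack=7205 B_seq=7205 B_ack=5295
After event 7: A_seq=5387 A_ack=7205 B_seq=7205 B_ack=5387

5387 7205 7205 5387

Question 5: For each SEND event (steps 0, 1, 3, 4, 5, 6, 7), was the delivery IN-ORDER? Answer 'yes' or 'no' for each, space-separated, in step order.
Answer: yes yes no yes no yes yes

Derivation:
Step 0: SEND seq=7000 -> in-order
Step 1: SEND seq=5000 -> in-order
Step 3: SEND seq=7158 -> out-of-order
Step 4: SEND seq=7064 -> in-order
Step 5: SEND seq=7064 -> out-of-order
Step 6: SEND seq=5165 -> in-order
Step 7: SEND seq=5295 -> in-order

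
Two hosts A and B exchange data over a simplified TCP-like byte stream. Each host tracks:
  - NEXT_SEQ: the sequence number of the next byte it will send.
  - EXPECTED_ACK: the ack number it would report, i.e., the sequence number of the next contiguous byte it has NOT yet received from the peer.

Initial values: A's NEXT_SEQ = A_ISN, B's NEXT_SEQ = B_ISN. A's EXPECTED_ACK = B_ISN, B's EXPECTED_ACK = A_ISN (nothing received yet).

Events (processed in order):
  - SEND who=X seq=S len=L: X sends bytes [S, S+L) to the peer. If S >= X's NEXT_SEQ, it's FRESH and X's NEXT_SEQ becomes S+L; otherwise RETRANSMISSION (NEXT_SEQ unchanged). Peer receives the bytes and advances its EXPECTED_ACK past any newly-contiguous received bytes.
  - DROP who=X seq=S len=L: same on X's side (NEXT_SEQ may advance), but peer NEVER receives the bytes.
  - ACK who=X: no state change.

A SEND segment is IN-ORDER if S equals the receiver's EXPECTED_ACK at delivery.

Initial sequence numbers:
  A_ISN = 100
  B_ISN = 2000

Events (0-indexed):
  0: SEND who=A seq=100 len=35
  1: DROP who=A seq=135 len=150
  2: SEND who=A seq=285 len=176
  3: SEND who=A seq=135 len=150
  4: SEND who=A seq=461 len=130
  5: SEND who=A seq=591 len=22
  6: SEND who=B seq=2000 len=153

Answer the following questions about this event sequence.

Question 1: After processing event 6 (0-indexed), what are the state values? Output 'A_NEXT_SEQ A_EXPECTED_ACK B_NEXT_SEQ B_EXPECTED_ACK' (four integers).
After event 0: A_seq=135 A_ack=2000 B_seq=2000 B_ack=135
After event 1: A_seq=285 A_ack=2000 B_seq=2000 B_ack=135
After event 2: A_seq=461 A_ack=2000 B_seq=2000 B_ack=135
After event 3: A_seq=461 A_ack=2000 B_seq=2000 B_ack=461
After event 4: A_seq=591 A_ack=2000 B_seq=2000 B_ack=591
After event 5: A_seq=613 A_ack=2000 B_seq=2000 B_ack=613
After event 6: A_seq=613 A_ack=2153 B_seq=2153 B_ack=613

613 2153 2153 613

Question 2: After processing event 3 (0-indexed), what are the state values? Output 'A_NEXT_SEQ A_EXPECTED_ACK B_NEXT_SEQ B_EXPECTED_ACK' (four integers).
After event 0: A_seq=135 A_ack=2000 B_seq=2000 B_ack=135
After event 1: A_seq=285 A_ack=2000 B_seq=2000 B_ack=135
After event 2: A_seq=461 A_ack=2000 B_seq=2000 B_ack=135
After event 3: A_seq=461 A_ack=2000 B_seq=2000 B_ack=461

461 2000 2000 461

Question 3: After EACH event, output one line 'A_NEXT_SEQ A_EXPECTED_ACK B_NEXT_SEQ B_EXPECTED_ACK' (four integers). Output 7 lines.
135 2000 2000 135
285 2000 2000 135
461 2000 2000 135
461 2000 2000 461
591 2000 2000 591
613 2000 2000 613
613 2153 2153 613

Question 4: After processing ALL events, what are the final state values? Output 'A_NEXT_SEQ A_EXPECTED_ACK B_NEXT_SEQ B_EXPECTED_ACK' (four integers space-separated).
After event 0: A_seq=135 A_ack=2000 B_seq=2000 B_ack=135
After event 1: A_seq=285 A_ack=2000 B_seq=2000 B_ack=135
After event 2: A_seq=461 A_ack=2000 B_seq=2000 B_ack=135
After event 3: A_seq=461 A_ack=2000 B_seq=2000 B_ack=461
After event 4: A_seq=591 A_ack=2000 B_seq=2000 B_ack=591
After event 5: A_seq=613 A_ack=2000 B_seq=2000 B_ack=613
After event 6: A_seq=613 A_ack=2153 B_seq=2153 B_ack=613

Answer: 613 2153 2153 613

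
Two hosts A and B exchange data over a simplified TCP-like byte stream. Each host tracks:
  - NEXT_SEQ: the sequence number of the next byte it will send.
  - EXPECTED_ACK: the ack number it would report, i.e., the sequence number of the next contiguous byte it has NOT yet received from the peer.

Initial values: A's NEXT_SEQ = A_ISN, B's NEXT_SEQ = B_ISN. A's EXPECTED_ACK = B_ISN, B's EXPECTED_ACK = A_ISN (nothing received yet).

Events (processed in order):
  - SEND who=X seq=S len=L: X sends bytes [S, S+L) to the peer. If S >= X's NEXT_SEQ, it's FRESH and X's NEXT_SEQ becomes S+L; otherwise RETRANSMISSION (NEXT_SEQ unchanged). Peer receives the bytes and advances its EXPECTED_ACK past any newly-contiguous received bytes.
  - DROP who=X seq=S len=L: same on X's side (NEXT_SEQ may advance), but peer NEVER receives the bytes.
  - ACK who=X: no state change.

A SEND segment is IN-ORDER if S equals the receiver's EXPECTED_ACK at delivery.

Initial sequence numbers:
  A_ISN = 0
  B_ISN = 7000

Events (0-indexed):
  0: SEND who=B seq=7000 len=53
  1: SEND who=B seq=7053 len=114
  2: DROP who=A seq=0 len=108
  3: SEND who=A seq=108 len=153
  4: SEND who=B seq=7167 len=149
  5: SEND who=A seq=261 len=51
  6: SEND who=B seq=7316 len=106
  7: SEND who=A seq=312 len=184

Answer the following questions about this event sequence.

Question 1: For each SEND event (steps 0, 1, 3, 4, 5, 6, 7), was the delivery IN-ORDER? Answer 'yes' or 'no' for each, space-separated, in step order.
Answer: yes yes no yes no yes no

Derivation:
Step 0: SEND seq=7000 -> in-order
Step 1: SEND seq=7053 -> in-order
Step 3: SEND seq=108 -> out-of-order
Step 4: SEND seq=7167 -> in-order
Step 5: SEND seq=261 -> out-of-order
Step 6: SEND seq=7316 -> in-order
Step 7: SEND seq=312 -> out-of-order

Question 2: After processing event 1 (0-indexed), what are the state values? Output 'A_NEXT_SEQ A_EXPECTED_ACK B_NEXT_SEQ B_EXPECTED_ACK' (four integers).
After event 0: A_seq=0 A_ack=7053 B_seq=7053 B_ack=0
After event 1: A_seq=0 A_ack=7167 B_seq=7167 B_ack=0

0 7167 7167 0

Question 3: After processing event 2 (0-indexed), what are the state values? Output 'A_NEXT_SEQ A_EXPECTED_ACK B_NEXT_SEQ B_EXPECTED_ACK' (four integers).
After event 0: A_seq=0 A_ack=7053 B_seq=7053 B_ack=0
After event 1: A_seq=0 A_ack=7167 B_seq=7167 B_ack=0
After event 2: A_seq=108 A_ack=7167 B_seq=7167 B_ack=0

108 7167 7167 0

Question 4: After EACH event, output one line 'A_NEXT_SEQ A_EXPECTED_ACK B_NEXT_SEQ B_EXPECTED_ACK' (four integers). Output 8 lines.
0 7053 7053 0
0 7167 7167 0
108 7167 7167 0
261 7167 7167 0
261 7316 7316 0
312 7316 7316 0
312 7422 7422 0
496 7422 7422 0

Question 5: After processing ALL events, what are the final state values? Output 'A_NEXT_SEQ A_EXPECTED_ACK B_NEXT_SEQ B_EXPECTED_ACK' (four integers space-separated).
Answer: 496 7422 7422 0

Derivation:
After event 0: A_seq=0 A_ack=7053 B_seq=7053 B_ack=0
After event 1: A_seq=0 A_ack=7167 B_seq=7167 B_ack=0
After event 2: A_seq=108 A_ack=7167 B_seq=7167 B_ack=0
After event 3: A_seq=261 A_ack=7167 B_seq=7167 B_ack=0
After event 4: A_seq=261 A_ack=7316 B_seq=7316 B_ack=0
After event 5: A_seq=312 A_ack=7316 B_seq=7316 B_ack=0
After event 6: A_seq=312 A_ack=7422 B_seq=7422 B_ack=0
After event 7: A_seq=496 A_ack=7422 B_seq=7422 B_ack=0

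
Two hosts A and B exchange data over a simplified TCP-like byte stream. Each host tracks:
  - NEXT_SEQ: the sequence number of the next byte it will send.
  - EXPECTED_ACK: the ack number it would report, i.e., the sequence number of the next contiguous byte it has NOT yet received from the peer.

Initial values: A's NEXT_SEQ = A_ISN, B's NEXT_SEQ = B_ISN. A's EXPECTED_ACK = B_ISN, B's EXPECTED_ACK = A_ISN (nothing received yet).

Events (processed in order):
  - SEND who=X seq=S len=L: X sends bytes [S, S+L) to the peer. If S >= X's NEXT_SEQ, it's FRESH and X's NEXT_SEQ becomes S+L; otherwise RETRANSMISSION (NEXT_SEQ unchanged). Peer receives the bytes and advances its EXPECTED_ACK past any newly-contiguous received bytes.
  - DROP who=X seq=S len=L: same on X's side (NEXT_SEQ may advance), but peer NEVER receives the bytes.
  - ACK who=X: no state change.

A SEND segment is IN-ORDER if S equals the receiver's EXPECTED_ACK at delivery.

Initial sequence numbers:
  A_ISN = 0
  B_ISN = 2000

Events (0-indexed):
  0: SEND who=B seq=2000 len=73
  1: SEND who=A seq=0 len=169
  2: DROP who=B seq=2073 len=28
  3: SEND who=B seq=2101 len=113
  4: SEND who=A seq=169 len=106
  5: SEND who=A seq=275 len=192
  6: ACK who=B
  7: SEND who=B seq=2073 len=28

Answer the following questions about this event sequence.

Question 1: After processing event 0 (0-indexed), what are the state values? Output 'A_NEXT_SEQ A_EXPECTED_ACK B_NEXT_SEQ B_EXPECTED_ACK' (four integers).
After event 0: A_seq=0 A_ack=2073 B_seq=2073 B_ack=0

0 2073 2073 0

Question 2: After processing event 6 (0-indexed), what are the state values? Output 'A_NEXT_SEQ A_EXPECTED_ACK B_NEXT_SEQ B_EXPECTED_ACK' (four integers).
After event 0: A_seq=0 A_ack=2073 B_seq=2073 B_ack=0
After event 1: A_seq=169 A_ack=2073 B_seq=2073 B_ack=169
After event 2: A_seq=169 A_ack=2073 B_seq=2101 B_ack=169
After event 3: A_seq=169 A_ack=2073 B_seq=2214 B_ack=169
After event 4: A_seq=275 A_ack=2073 B_seq=2214 B_ack=275
After event 5: A_seq=467 A_ack=2073 B_seq=2214 B_ack=467
After event 6: A_seq=467 A_ack=2073 B_seq=2214 B_ack=467

467 2073 2214 467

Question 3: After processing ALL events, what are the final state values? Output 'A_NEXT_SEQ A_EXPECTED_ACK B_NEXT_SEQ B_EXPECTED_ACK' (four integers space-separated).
Answer: 467 2214 2214 467

Derivation:
After event 0: A_seq=0 A_ack=2073 B_seq=2073 B_ack=0
After event 1: A_seq=169 A_ack=2073 B_seq=2073 B_ack=169
After event 2: A_seq=169 A_ack=2073 B_seq=2101 B_ack=169
After event 3: A_seq=169 A_ack=2073 B_seq=2214 B_ack=169
After event 4: A_seq=275 A_ack=2073 B_seq=2214 B_ack=275
After event 5: A_seq=467 A_ack=2073 B_seq=2214 B_ack=467
After event 6: A_seq=467 A_ack=2073 B_seq=2214 B_ack=467
After event 7: A_seq=467 A_ack=2214 B_seq=2214 B_ack=467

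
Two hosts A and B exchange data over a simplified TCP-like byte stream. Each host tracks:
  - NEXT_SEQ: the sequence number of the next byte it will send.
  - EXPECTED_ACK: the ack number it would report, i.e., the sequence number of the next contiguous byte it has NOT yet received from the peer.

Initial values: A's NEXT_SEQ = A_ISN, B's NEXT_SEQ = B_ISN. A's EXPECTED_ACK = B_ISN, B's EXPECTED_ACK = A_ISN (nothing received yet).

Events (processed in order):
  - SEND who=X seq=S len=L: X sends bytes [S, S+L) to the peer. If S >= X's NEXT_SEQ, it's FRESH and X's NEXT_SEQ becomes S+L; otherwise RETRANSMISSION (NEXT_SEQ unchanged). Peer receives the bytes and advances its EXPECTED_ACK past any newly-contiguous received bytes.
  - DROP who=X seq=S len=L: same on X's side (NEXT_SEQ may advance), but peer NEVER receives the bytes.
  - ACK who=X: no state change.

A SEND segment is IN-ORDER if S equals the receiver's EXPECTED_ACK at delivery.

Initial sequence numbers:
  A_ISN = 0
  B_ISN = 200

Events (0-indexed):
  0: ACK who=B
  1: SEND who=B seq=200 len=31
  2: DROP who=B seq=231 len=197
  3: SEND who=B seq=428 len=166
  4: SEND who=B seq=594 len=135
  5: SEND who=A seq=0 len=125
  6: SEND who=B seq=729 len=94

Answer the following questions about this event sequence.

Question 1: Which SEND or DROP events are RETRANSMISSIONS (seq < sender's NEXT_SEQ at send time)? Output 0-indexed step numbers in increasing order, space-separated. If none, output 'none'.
Answer: none

Derivation:
Step 1: SEND seq=200 -> fresh
Step 2: DROP seq=231 -> fresh
Step 3: SEND seq=428 -> fresh
Step 4: SEND seq=594 -> fresh
Step 5: SEND seq=0 -> fresh
Step 6: SEND seq=729 -> fresh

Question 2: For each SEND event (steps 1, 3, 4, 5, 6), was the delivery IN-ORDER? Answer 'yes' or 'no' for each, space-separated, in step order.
Step 1: SEND seq=200 -> in-order
Step 3: SEND seq=428 -> out-of-order
Step 4: SEND seq=594 -> out-of-order
Step 5: SEND seq=0 -> in-order
Step 6: SEND seq=729 -> out-of-order

Answer: yes no no yes no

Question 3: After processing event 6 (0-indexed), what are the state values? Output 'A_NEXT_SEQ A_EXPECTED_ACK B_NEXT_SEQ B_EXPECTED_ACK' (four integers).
After event 0: A_seq=0 A_ack=200 B_seq=200 B_ack=0
After event 1: A_seq=0 A_ack=231 B_seq=231 B_ack=0
After event 2: A_seq=0 A_ack=231 B_seq=428 B_ack=0
After event 3: A_seq=0 A_ack=231 B_seq=594 B_ack=0
After event 4: A_seq=0 A_ack=231 B_seq=729 B_ack=0
After event 5: A_seq=125 A_ack=231 B_seq=729 B_ack=125
After event 6: A_seq=125 A_ack=231 B_seq=823 B_ack=125

125 231 823 125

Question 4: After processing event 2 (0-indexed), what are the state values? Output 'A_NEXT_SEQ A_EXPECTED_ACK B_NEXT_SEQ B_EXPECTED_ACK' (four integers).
After event 0: A_seq=0 A_ack=200 B_seq=200 B_ack=0
After event 1: A_seq=0 A_ack=231 B_seq=231 B_ack=0
After event 2: A_seq=0 A_ack=231 B_seq=428 B_ack=0

0 231 428 0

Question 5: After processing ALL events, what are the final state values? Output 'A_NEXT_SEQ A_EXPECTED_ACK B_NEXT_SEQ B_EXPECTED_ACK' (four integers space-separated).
After event 0: A_seq=0 A_ack=200 B_seq=200 B_ack=0
After event 1: A_seq=0 A_ack=231 B_seq=231 B_ack=0
After event 2: A_seq=0 A_ack=231 B_seq=428 B_ack=0
After event 3: A_seq=0 A_ack=231 B_seq=594 B_ack=0
After event 4: A_seq=0 A_ack=231 B_seq=729 B_ack=0
After event 5: A_seq=125 A_ack=231 B_seq=729 B_ack=125
After event 6: A_seq=125 A_ack=231 B_seq=823 B_ack=125

Answer: 125 231 823 125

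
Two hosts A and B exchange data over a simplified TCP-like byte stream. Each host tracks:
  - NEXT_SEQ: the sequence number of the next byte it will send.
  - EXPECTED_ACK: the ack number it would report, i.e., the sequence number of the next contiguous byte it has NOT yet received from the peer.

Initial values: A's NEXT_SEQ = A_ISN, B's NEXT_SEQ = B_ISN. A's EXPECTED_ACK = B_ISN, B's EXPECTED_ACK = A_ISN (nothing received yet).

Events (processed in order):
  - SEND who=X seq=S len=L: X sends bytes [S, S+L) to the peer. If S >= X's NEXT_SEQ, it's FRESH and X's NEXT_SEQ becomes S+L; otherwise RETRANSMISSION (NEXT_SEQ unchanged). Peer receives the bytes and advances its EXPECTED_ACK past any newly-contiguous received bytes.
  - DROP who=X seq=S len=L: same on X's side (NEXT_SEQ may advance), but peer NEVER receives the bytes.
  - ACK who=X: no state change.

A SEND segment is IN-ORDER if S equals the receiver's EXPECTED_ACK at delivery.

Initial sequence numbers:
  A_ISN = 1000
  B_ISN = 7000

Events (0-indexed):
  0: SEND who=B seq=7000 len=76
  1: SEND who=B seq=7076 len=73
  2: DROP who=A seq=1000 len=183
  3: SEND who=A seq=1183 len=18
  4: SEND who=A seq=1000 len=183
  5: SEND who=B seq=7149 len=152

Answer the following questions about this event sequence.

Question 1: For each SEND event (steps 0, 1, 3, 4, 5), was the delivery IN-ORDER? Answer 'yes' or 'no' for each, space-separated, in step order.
Step 0: SEND seq=7000 -> in-order
Step 1: SEND seq=7076 -> in-order
Step 3: SEND seq=1183 -> out-of-order
Step 4: SEND seq=1000 -> in-order
Step 5: SEND seq=7149 -> in-order

Answer: yes yes no yes yes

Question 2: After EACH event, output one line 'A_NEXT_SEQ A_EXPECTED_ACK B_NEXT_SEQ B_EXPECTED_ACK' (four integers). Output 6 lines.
1000 7076 7076 1000
1000 7149 7149 1000
1183 7149 7149 1000
1201 7149 7149 1000
1201 7149 7149 1201
1201 7301 7301 1201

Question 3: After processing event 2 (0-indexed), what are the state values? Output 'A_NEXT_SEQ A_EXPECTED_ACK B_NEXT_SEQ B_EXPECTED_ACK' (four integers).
After event 0: A_seq=1000 A_ack=7076 B_seq=7076 B_ack=1000
After event 1: A_seq=1000 A_ack=7149 B_seq=7149 B_ack=1000
After event 2: A_seq=1183 A_ack=7149 B_seq=7149 B_ack=1000

1183 7149 7149 1000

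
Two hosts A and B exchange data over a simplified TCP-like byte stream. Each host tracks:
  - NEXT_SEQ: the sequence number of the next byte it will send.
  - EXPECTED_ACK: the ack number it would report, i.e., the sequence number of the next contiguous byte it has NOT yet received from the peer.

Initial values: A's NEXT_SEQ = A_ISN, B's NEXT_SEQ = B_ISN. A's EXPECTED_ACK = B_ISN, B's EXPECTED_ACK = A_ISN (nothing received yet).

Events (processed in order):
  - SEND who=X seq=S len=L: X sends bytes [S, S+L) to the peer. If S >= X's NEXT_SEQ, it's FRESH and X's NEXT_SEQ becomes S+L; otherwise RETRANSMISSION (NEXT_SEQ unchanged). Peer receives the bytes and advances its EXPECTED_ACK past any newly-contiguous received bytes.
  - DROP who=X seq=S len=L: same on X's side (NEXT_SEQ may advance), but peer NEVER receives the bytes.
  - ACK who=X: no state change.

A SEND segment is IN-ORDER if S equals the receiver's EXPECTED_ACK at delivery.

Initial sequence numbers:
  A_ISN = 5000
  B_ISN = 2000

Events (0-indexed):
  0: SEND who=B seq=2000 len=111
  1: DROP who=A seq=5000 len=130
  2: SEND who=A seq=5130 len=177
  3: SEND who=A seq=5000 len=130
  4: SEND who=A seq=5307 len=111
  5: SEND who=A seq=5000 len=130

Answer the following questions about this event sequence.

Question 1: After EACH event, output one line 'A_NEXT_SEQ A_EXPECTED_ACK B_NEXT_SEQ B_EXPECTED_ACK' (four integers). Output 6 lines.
5000 2111 2111 5000
5130 2111 2111 5000
5307 2111 2111 5000
5307 2111 2111 5307
5418 2111 2111 5418
5418 2111 2111 5418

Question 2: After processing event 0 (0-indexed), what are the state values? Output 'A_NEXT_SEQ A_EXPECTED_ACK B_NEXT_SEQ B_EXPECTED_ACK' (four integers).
After event 0: A_seq=5000 A_ack=2111 B_seq=2111 B_ack=5000

5000 2111 2111 5000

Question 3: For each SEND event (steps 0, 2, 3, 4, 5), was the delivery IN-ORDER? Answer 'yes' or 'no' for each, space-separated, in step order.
Answer: yes no yes yes no

Derivation:
Step 0: SEND seq=2000 -> in-order
Step 2: SEND seq=5130 -> out-of-order
Step 3: SEND seq=5000 -> in-order
Step 4: SEND seq=5307 -> in-order
Step 5: SEND seq=5000 -> out-of-order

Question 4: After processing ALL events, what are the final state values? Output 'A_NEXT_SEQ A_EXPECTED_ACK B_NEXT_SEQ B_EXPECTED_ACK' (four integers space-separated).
Answer: 5418 2111 2111 5418

Derivation:
After event 0: A_seq=5000 A_ack=2111 B_seq=2111 B_ack=5000
After event 1: A_seq=5130 A_ack=2111 B_seq=2111 B_ack=5000
After event 2: A_seq=5307 A_ack=2111 B_seq=2111 B_ack=5000
After event 3: A_seq=5307 A_ack=2111 B_seq=2111 B_ack=5307
After event 4: A_seq=5418 A_ack=2111 B_seq=2111 B_ack=5418
After event 5: A_seq=5418 A_ack=2111 B_seq=2111 B_ack=5418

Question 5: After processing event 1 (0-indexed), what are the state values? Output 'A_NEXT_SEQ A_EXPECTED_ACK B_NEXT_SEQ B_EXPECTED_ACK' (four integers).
After event 0: A_seq=5000 A_ack=2111 B_seq=2111 B_ack=5000
After event 1: A_seq=5130 A_ack=2111 B_seq=2111 B_ack=5000

5130 2111 2111 5000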